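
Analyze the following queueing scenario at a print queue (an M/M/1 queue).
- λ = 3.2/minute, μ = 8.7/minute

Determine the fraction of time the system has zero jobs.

ρ = λ/μ = 3.2/8.7 = 0.3678
P(0) = 1 - ρ = 1 - 0.3678 = 0.6322
The server is idle 63.22% of the time.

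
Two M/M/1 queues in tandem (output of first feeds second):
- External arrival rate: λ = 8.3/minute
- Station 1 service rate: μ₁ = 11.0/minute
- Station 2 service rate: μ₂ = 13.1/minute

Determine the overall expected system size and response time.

By Jackson's theorem, each station behaves as independent M/M/1.
Station 1: ρ₁ = 8.3/11.0 = 0.7545, L₁ = ρ₁/(1-ρ₁) = λ/(μ₁-λ) = 8.3/2.70 = 3.07407
Station 2: ρ₂ = 8.3/13.1 = 0.6336, L₂ = ρ₂/(1-ρ₂) = λ/(μ₂-λ) = 8.3/4.80 = 1.72917
Total: L = L₁ + L₂ = 3.07407 + 1.72917 = 4.8032
W = L/λ = 4.8032/8.3 = 0.5787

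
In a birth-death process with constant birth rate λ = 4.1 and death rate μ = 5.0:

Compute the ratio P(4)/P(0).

For constant rates: P(n)/P(0) = (λ/μ)^n
P(4)/P(0) = (4.1/5.0)^4 = 0.8200^4 = 0.4521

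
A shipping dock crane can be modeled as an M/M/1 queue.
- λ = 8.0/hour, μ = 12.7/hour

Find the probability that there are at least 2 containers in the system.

ρ = λ/μ = 8.0/12.7 = 0.6299
P(N ≥ n) = ρⁿ
P(N ≥ 2) = 0.6299^2
P(N ≥ 2) = 0.3968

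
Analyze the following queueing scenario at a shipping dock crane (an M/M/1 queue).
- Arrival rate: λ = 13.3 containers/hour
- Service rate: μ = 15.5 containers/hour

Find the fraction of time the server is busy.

Server utilization: ρ = λ/μ
ρ = 13.3/15.5 = 0.8581
The server is busy 85.81% of the time.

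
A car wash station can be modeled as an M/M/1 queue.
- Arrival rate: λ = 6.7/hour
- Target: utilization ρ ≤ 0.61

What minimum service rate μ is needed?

ρ = λ/μ, so μ = λ/ρ
μ ≥ 6.7/0.61 = 10.9836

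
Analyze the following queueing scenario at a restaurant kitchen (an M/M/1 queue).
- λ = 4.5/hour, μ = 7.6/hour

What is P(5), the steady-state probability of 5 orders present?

ρ = λ/μ = 4.5/7.6 = 0.59211
P(n) = (1-ρ)ρⁿ
P(5) = (1-0.59211) × 0.59211^5
P(5) = 0.4079 × 0.07278
P(5) = 0.02969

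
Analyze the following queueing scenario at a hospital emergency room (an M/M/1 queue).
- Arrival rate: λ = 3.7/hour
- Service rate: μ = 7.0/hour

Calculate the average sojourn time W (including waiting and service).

First, compute utilization: ρ = λ/μ = 3.7/7.0 = 0.5286
For M/M/1: W = 1/(μ-λ)
W = 1/(7.0-3.7) = 1/3.30
W = 0.3030 hours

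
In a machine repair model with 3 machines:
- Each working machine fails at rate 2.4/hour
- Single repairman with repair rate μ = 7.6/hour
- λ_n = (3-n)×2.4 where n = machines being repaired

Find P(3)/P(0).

P(3)/P(0) = ∏_{i=0}^{3-1} λ_i/μ_{i+1}
= (3-0)×2.4/7.6 × (3-1)×2.4/7.6 × (3-2)×2.4/7.6
= 0.1889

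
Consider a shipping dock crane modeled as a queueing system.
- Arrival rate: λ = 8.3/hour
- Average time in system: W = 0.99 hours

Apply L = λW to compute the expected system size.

Little's Law: L = λW
L = 8.3 × 0.99 = 8.2170 containers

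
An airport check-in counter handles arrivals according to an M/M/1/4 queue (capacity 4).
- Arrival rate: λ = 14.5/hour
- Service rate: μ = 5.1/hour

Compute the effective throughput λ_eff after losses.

ρ = λ/μ = 14.5/5.1 = 2.8431
P₀ = (1-ρ)/(1-ρ^(K+1)) = (1-2.8431)/(1-2.8431^5) = -1.8431/-184.7636 = 0.009975
P_K = P₀×ρ^K = 0.009975 × 2.8431^4 = 0.009975 × 65.3384 = 0.6518
λ_eff = λ(1-P_K) = 14.5 × (1 - 0.651784) = 14.5 × 0.348216 = 5.0491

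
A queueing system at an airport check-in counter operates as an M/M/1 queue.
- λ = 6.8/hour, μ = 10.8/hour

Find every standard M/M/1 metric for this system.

Step 1: ρ = λ/μ = 6.8/10.8 = 0.6296
Step 2: L = λ/(μ-λ) = 6.8/4.00 = 1.7000
Step 3: Lq = λ²/(μ(μ-λ)) = 46.24/(10.8×4.00) = 1.0704
Step 4: W = 1/(μ-λ) = 1/4.00 = 0.2500
Step 5: Wq = λ/(μ(μ-λ)) = 6.8/(10.8×4.00) = 0.1574
Step 6: P(0) = 1-ρ = 0.3704
Verify: L = λW = 6.8×0.2500 = 1.7000 ✔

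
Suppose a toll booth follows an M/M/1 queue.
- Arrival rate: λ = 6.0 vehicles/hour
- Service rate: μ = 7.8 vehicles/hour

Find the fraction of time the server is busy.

Server utilization: ρ = λ/μ
ρ = 6.0/7.8 = 0.7692
The server is busy 76.92% of the time.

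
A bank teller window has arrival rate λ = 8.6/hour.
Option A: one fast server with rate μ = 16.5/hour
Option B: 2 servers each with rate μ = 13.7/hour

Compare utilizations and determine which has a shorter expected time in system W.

Option A: single server μ = 16.5 (M/M/1)
  ρ_A = 8.6/16.5 = 0.5212
  W_A = 1/(μ-λ) = 1/(16.5-8.6) = 1/7.90 = 0.1266

Option B: 2 servers μ = 13.7 (M/M/2)
  ρ_B = λ/(cμ) = 8.6/(2×13.7) = 0.3139
  Offered load a = λ/μ = cρ = 8.6/13.7 = 0.6277
  P₀ = [ Σₙ₌₀^1 aⁿ/n! + a^2/(2!(1-ρ)) ]⁻¹
  Σ = a^0/0! + a^1/1! = 1.0000 + 0.6277 = 1.6277
  a^2/(2!(1-ρ)) = 0.3941/(2 × 0.6861) = 0.2872
  P₀ = 1/(1.6277 + 0.2872) = 0.5222
  Lq = P₀·a^2·ρ / (2!(1-ρ)²) = 0.52222 × 0.39405 × 0.31387 / (2 × 0.47078) = 0.06860
  Wq_B = Lq/λ = 0.06860/8.6 = 0.007977
  W_B = Wq_B + 1/μ = 0.007977 + 0.07299 = 0.08097

Since W_B = 0.08097 < W_A = 0.1266, Option B (multiple servers) has the shorter time in system.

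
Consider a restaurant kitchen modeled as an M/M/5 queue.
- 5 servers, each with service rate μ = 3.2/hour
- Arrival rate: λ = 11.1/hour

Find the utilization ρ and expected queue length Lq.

Traffic intensity: ρ = λ/(cμ) = 11.1/(5×3.2) = 0.6937
Since ρ = 0.6937 < 1, system is stable.
Offered load a = λ/μ = cρ = 11.1/3.2 = 3.4687
P₀ = [ Σₙ₌₀^4 aⁿ/n! + a^5/(5!(1-ρ)) ]⁻¹
Σ = a^0/0! + a^1/1! + a^2/2! + a^3/3! + a^4/4! = 1.00000 + 3.46875 + 6.01611 + 6.95613 + 6.03227 = 23.4733
a^5/(5!(1-ρ)) = 502.1865/(120 × 0.30625) = 13.6649
P₀ = 1/(23.4733 + 13.6649) = 0.02693
Lq = P₀·a^5·ρ / (5!(1-ρ)²) = 0.026926 × 502.1865 × 0.69375 / (120 × 0.093789) = 0.8335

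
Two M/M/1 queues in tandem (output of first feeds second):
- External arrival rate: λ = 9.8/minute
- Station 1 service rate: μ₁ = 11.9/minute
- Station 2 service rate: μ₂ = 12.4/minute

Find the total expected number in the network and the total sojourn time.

By Jackson's theorem, each station behaves as independent M/M/1.
Station 1: ρ₁ = 9.8/11.9 = 0.8235, L₁ = ρ₁/(1-ρ₁) = λ/(μ₁-λ) = 9.8/2.10 = 4.6667
Station 2: ρ₂ = 9.8/12.4 = 0.7903, L₂ = ρ₂/(1-ρ₂) = λ/(μ₂-λ) = 9.8/2.60 = 3.7692
Total: L = L₁ + L₂ = 4.6667 + 3.7692 = 8.4359
W = L/λ = 8.4359/9.8 = 0.8608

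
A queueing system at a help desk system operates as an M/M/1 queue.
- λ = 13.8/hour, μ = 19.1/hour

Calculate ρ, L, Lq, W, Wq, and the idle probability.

Step 1: ρ = λ/μ = 13.8/19.1 = 0.7225
Step 2: L = λ/(μ-λ) = 13.8/5.30 = 2.6038
Step 3: Lq = λ²/(μ(μ-λ)) = 190.44/(19.1×5.30) = 1.8813
Step 4: W = 1/(μ-λ) = 1/5.30 = 0.18868
Step 5: Wq = λ/(μ(μ-λ)) = 13.8/(19.1×5.30) = 0.1363
Step 6: P(0) = 1-ρ = 0.2775
Verify: L = λW = 13.8×0.18868 = 2.6038 ✔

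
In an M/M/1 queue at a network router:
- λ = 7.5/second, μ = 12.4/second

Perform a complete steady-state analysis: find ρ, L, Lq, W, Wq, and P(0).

Step 1: ρ = λ/μ = 7.5/12.4 = 0.6048
Step 2: L = λ/(μ-λ) = 7.5/4.90 = 1.5306
Step 3: Lq = λ²/(μ(μ-λ)) = 56.25/(12.4×4.90) = 0.9258
Step 4: W = 1/(μ-λ) = 1/4.90 = 0.20408
Step 5: Wq = λ/(μ(μ-λ)) = 7.5/(12.4×4.90) = 0.1234
Step 6: P(0) = 1-ρ = 0.3952
Verify: L = λW = 7.5×0.20408 = 1.5306 ✔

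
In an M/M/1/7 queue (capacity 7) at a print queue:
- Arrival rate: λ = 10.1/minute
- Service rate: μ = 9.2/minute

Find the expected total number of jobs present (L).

ρ = λ/μ = 10.1/9.2 = 1.09783
P₀ = (1-ρ)/(1-ρ^(K+1)) = (1-1.09783)/(1-1.09783^8) = -0.09783/-1.1100 = 0.08814
P_K = P₀×ρ^K = 0.08814 × 1.09783^7 = 0.08814 × 1.9220 = 0.1694
L = ρ[1 - (K+1)ρ^K + Kρ^(K+1)] / [(1-ρ)(1-ρ^(K+1))]
L = 1.09783 × (1 - 8×1.9219658 + 7×2.1099917) / ((1 - 1.09783) × (1 - 2.1099917)) = 3.9854 jobs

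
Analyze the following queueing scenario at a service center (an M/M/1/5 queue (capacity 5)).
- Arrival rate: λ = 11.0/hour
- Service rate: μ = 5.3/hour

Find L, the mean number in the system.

ρ = λ/μ = 11.0/5.3 = 2.07547
P₀ = (1-ρ)/(1-ρ^(K+1)) = (1-2.07547)/(1-2.07547^6) = -1.0755/-78.9280 = 0.01363
P_K = P₀×ρ^K = 0.013626 × 2.07547^5 = 0.013626 × 38.5108 = 0.5247
L = ρ[1 - (K+1)ρ^K + Kρ^(K+1)] / [(1-ρ)(1-ρ^(K+1))]
L = 2.07547 × (1 - 6×38.5108 + 5×79.9280) / ((1 - 2.07547) × (1 - 79.9280)) = 4.1462 customers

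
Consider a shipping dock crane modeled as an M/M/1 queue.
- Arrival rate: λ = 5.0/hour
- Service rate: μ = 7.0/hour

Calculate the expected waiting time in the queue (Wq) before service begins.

First, compute utilization: ρ = λ/μ = 5.0/7.0 = 0.7143
For M/M/1: Wq = λ/(μ(μ-λ))
Wq = 5.0/(7.0 × (7.0-5.0))
Wq = 5.0/(7.0 × 2.00)
Wq = 0.3571 hours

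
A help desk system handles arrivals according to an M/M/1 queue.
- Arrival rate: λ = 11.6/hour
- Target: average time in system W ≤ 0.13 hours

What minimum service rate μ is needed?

For M/M/1: W = 1/(μ-λ)
Need W ≤ 0.13, so 1/(μ-λ) ≤ 0.13
μ - λ ≥ 1/0.13 = 7.6923
μ ≥ 11.6 + 7.6923 = 19.2923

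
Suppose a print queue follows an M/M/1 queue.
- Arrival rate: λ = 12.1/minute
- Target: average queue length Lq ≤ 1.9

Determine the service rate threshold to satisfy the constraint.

For M/M/1: Lq = λ²/(μ(μ-λ))
Need Lq ≤ 1.9, i.e. μ(μ-λ) ≥ λ²/1.9
μ² - 12.1μ - 146.41/1.9 ≥ 0  →  μ² - 12.1μ - 77.0579 ≥ 0
Quadratic formula (positive root): μ = [λ + √(λ² + 4×77.0579)]/2
Discriminant: 146.41 + 4×77.0579 = 454.6416, √454.6416 = 21.32233
μ ≥ (12.1 + 21.32233)/2 = 16.7112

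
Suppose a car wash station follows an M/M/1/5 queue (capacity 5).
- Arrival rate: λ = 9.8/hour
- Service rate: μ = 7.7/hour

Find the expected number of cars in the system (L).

ρ = λ/μ = 9.8/7.7 = 1.27273
P₀ = (1-ρ)/(1-ρ^(K+1)) = (1-1.27273)/(1-1.27273^6) = -0.27273/-3.2503 = 0.08391
P_K = P₀×ρ^K = 0.08391 × 1.27273^5 = 0.08391 × 3.3395 = 0.2802
L = ρ[1 - (K+1)ρ^K + Kρ^(K+1)] / [(1-ρ)(1-ρ^(K+1))]
L = 1.27273 × (1 - 6×3.33950 + 5×4.25028) / ((1 - 1.27273) × (1 - 4.25028)) = 3.1794 cars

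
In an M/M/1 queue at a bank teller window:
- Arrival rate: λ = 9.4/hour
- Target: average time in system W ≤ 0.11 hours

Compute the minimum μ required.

For M/M/1: W = 1/(μ-λ)
Need W ≤ 0.11, so 1/(μ-λ) ≤ 0.11
μ - λ ≥ 1/0.11 = 9.0909
μ ≥ 9.4 + 9.0909 = 18.4909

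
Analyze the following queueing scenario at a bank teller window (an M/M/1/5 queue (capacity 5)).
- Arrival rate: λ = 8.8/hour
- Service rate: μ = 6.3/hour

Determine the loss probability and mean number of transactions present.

ρ = λ/μ = 8.8/6.3 = 1.39683
P₀ = (1-ρ)/(1-ρ^(K+1)) = (1-1.39683)/(1-1.39683^6) = -0.39683/-6.4278 = 0.06174
P_K = P₀×ρ^K = 0.06174 × 1.39683^5 = 0.06174 × 5.3176 = 0.3283
Blocking probability P_5 = 0.3283 (32.83%)
L = ρ[1 - (K+1)ρ^K + Kρ^(K+1)] / [(1-ρ)(1-ρ^(K+1))]
L = 1.39683 × (1 - 6×5.3176 + 5×7.4278) / ((1 - 1.39683) × (1 - 7.4278)) = 3.4135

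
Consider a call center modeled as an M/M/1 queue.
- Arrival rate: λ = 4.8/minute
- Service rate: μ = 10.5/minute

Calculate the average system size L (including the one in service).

ρ = λ/μ = 4.8/10.5 = 0.4571
For M/M/1: L = λ/(μ-λ)
L = 4.8/(10.5-4.8) = 4.8/5.70
L = 0.8421 calls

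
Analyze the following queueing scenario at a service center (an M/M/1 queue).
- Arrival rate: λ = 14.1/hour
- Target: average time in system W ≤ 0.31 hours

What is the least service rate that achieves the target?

For M/M/1: W = 1/(μ-λ)
Need W ≤ 0.31, so 1/(μ-λ) ≤ 0.31
μ - λ ≥ 1/0.31 = 3.2258
μ ≥ 14.1 + 3.2258 = 17.3258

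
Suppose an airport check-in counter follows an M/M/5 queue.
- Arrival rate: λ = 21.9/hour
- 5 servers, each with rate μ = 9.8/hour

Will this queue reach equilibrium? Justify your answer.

Stability requires ρ = λ/(cμ) < 1
ρ = 21.9/(5 × 9.8) = 21.9/49.00 = 0.4469
Since 0.4469 < 1, the system is STABLE.
The servers are busy 44.69% of the time.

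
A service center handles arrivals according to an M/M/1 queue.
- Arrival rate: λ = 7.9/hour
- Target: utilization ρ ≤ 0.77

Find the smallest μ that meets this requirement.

ρ = λ/μ, so μ = λ/ρ
μ ≥ 7.9/0.77 = 10.2597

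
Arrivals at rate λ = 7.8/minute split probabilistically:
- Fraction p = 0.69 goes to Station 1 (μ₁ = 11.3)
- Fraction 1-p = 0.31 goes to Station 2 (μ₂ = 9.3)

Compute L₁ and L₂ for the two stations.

Effective rates: λ₁ = 7.8×0.69 = 5.382, λ₂ = 7.8×0.31 = 2.418
Station 1: ρ₁ = 5.382/11.3 = 0.47628, L₁ = ρ₁/(1-ρ₁) = 0.47628/(1-0.47628) = 0.9094
Station 2: ρ₂ = 2.418/9.3 = 0.2600, L₂ = ρ₂/(1-ρ₂) = 0.2600/(1-0.2600) = 0.3514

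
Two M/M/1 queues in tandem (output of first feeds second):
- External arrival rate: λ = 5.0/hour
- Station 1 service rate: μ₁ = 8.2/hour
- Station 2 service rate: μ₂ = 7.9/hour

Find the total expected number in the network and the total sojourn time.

By Jackson's theorem, each station behaves as independent M/M/1.
Station 1: ρ₁ = 5.0/8.2 = 0.6098, L₁ = ρ₁/(1-ρ₁) = λ/(μ₁-λ) = 5.0/3.20 = 1.5625
Station 2: ρ₂ = 5.0/7.9 = 0.6329, L₂ = ρ₂/(1-ρ₂) = λ/(μ₂-λ) = 5.0/2.90 = 1.7241
Total: L = L₁ + L₂ = 1.5625 + 1.7241 = 3.2866
W = L/λ = 3.2866/5.0 = 0.6573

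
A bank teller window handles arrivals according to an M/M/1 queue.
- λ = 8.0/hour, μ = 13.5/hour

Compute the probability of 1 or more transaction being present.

ρ = λ/μ = 8.0/13.5 = 0.5926
P(N ≥ n) = ρⁿ
P(N ≥ 1) = 0.5926^1
P(N ≥ 1) = 0.5926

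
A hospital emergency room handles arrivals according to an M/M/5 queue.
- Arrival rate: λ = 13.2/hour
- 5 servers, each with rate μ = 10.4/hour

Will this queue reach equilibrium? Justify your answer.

Stability requires ρ = λ/(cμ) < 1
ρ = 13.2/(5 × 10.4) = 13.2/52.00 = 0.2538
Since 0.2538 < 1, the system is STABLE.
The servers are busy 25.38% of the time.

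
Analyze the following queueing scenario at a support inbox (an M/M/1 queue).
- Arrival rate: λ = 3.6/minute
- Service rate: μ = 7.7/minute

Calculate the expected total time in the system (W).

First, compute utilization: ρ = λ/μ = 3.6/7.7 = 0.4675
For M/M/1: W = 1/(μ-λ)
W = 1/(7.7-3.6) = 1/4.10
W = 0.2439 minutes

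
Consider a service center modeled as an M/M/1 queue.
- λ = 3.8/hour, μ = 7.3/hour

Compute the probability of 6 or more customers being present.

ρ = λ/μ = 3.8/7.3 = 0.52055
P(N ≥ n) = ρⁿ
P(N ≥ 6) = 0.52055^6
P(N ≥ 6) = 0.01990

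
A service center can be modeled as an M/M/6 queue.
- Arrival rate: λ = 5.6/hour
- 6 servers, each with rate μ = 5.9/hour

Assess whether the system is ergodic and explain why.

Stability requires ρ = λ/(cμ) < 1
ρ = 5.6/(6 × 5.9) = 5.6/35.40 = 0.1582
Since 0.1582 < 1, the system is STABLE.
The servers are busy 15.82% of the time.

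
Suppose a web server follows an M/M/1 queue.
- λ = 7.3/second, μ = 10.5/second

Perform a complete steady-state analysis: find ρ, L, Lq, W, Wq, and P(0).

Step 1: ρ = λ/μ = 7.3/10.5 = 0.6952
Step 2: L = λ/(μ-λ) = 7.3/3.20 = 2.2812
Step 3: Lq = λ²/(μ(μ-λ)) = 53.29/(10.5×3.20) = 1.5860
Step 4: W = 1/(μ-λ) = 1/3.20 = 0.3125
Step 5: Wq = λ/(μ(μ-λ)) = 7.3/(10.5×3.20) = 0.2173
Step 6: P(0) = 1-ρ = 0.3048
Verify: L = λW = 7.3×0.3125 = 2.2812 ✔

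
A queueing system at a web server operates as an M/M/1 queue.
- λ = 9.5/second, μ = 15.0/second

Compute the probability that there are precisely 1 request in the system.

ρ = λ/μ = 9.5/15.0 = 0.6333
P(n) = (1-ρ)ρⁿ
P(1) = (1-0.6333) × 0.6333^1
P(1) = 0.3667 × 0.6333
P(1) = 0.2322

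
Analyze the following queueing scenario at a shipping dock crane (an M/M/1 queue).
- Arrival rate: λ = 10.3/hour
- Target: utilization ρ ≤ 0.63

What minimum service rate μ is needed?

ρ = λ/μ, so μ = λ/ρ
μ ≥ 10.3/0.63 = 16.3492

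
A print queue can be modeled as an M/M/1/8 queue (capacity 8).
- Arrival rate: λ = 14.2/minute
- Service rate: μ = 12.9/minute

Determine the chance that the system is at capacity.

ρ = λ/μ = 14.2/12.9 = 1.10078
P₀ = (1-ρ)/(1-ρ^(K+1)) = (1-1.10078)/(1-1.10078^9) = -0.10078/-1.3730 = 0.07340
P_K = P₀×ρ^K = 0.07340 × 1.10078^8 = 0.07340 × 2.1558 = 0.1582
Blocking probability = 15.82%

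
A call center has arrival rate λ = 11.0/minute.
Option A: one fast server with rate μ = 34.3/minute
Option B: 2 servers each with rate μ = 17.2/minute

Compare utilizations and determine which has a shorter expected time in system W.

Option A: single server μ = 34.3 (M/M/1)
  ρ_A = 11.0/34.3 = 0.3207
  W_A = 1/(μ-λ) = 1/(34.3-11.0) = 1/23.30 = 0.04292

Option B: 2 servers μ = 17.2 (M/M/2)
  ρ_B = λ/(cμ) = 11.0/(2×17.2) = 0.3198
  Offered load a = λ/μ = cρ = 11.0/17.2 = 0.6395
  P₀ = [ Σₙ₌₀^1 aⁿ/n! + a^2/(2!(1-ρ)) ]⁻¹
  Σ = a^0/0! + a^1/1! = 1.0000 + 0.6395 = 1.6395
  a^2/(2!(1-ρ)) = 0.4090/(2 × 0.6802) = 0.3006
  P₀ = 1/(1.6395 + 0.3006) = 0.5154
  Lq = P₀·a^2·ρ / (2!(1-ρ)²) = 0.51542 × 0.40900 × 0.31977 / (2 × 0.46272) = 0.07284
  Wq_B = Lq/λ = 0.07284/11.0 = 0.006622
  W_B = Wq_B + 1/μ = 0.006622 + 0.05814 = 0.06476

Since W_A = 0.04292 < W_B = 0.06476, Option A (single fast server) has the shorter time in system.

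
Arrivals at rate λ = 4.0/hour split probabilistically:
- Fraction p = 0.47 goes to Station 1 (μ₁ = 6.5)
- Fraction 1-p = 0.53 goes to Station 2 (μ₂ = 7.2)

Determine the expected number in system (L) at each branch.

Effective rates: λ₁ = 4.0×0.47 = 1.88, λ₂ = 4.0×0.53 = 2.12
Station 1: ρ₁ = 1.88/6.5 = 0.2892, L₁ = ρ₁/(1-ρ₁) = 0.2892/(1-0.2892) = 0.4069
Station 2: ρ₂ = 2.12/7.2 = 0.29444, L₂ = ρ₂/(1-ρ₂) = 0.29444/(1-0.29444) = 0.4173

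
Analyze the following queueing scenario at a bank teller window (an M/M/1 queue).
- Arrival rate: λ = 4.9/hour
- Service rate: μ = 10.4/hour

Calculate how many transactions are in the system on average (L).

ρ = λ/μ = 4.9/10.4 = 0.4712
For M/M/1: L = λ/(μ-λ)
L = 4.9/(10.4-4.9) = 4.9/5.50
L = 0.8909 transactions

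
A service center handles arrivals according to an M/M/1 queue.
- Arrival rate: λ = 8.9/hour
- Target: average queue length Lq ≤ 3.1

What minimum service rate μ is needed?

For M/M/1: Lq = λ²/(μ(μ-λ))
Need Lq ≤ 3.1, i.e. μ(μ-λ) ≥ λ²/3.1
μ² - 8.9μ - 79.21/3.1 ≥ 0  →  μ² - 8.9μ - 25.551613 ≥ 0
Quadratic formula (positive root): μ = [λ + √(λ² + 4×25.551613)]/2
Discriminant: 79.21 + 4×25.551613 = 181.4165, √181.4165 = 13.4691
μ ≥ (8.9 + 13.4691)/2 = 11.1845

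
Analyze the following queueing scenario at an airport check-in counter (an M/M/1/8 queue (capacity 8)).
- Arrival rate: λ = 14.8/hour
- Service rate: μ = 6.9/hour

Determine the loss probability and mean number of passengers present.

ρ = λ/μ = 14.8/6.9 = 2.14493
P₀ = (1-ρ)/(1-ρ^(K+1)) = (1-2.14493)/(1-2.14493^9) = -1.1449/-959.9883 = 0.001193
P_K = P₀×ρ^K = 0.0011926 × 2.14493^8 = 0.0011926 × 448.0278 = 0.5343
Blocking probability P_8 = 0.5343 (53.43%)
L = ρ[1 - (K+1)ρ^K + Kρ^(K+1)] / [(1-ρ)(1-ρ^(K+1))]
L = 2.14493 × (1 - 9×448.0278 + 8×960.9883) / ((1 - 2.14493) × (1 - 960.9883)) = 7.1360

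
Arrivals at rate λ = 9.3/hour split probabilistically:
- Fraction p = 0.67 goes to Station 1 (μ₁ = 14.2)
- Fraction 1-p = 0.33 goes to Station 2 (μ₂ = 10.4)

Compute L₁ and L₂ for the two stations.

Effective rates: λ₁ = 9.3×0.67 = 6.231, λ₂ = 9.3×0.33 = 3.069
Station 1: ρ₁ = 6.231/14.2 = 0.4388, L₁ = ρ₁/(1-ρ₁) = 0.4388/(1-0.4388) = 0.7819
Station 2: ρ₂ = 3.069/10.4 = 0.2951, L₂ = ρ₂/(1-ρ₂) = 0.2951/(1-0.2951) = 0.4186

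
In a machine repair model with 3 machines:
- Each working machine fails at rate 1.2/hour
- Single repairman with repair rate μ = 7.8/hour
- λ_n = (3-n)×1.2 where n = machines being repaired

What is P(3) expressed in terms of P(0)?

P(3)/P(0) = ∏_{i=0}^{3-1} λ_i/μ_{i+1}
= (3-0)×1.2/7.8 × (3-1)×1.2/7.8 × (3-2)×1.2/7.8
= 0.02185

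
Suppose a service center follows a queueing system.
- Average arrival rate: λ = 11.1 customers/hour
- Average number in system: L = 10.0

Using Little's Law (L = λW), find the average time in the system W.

Little's Law: L = λW, so W = L/λ
W = 10.0/11.1 = 0.9009 hours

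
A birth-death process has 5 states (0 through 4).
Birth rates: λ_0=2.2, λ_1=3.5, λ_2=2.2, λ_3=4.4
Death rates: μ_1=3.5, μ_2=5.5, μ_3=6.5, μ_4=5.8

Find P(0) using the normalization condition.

Ratios P(n)/P(0) = (λ₀···λₙ₋₁)/(μ₁···μₙ):
P(1)/P(0) = (2.2)/(3.5) = 0.6286
P(2)/P(0) = (2.2×3.5)/(3.5×5.5) = 0.4000
P(3)/P(0) = (2.2×3.5×2.2)/(3.5×5.5×6.5) = 0.1354
P(4)/P(0) = (2.2×3.5×2.2×4.4)/(3.5×5.5×6.5×5.8) = 0.1027

Normalization: ∑ P(n) = 1
P(0) × (1.0000 + 0.6286 + 0.4000 + 0.1354 + 0.1027) = 1
P(0) × 2.2667 = 1
P(0) = 1/2.2667 = 0.4412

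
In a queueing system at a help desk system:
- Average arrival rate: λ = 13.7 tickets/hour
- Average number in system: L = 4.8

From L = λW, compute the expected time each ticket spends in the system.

Little's Law: L = λW, so W = L/λ
W = 4.8/13.7 = 0.3504 hours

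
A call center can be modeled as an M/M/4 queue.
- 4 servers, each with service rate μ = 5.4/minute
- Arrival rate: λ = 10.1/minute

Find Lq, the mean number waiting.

Traffic intensity: ρ = λ/(cμ) = 10.1/(4×5.4) = 0.4676
Since ρ = 0.4676 < 1, system is stable.
Offered load a = λ/μ = cρ = 10.1/5.4 = 1.8704
P₀ = [ Σₙ₌₀^3 aⁿ/n! + a^4/(4!(1-ρ)) ]⁻¹
Σ = a^0/0! + a^1/1! + a^2/2! + a^3/3! = 1.0000 + 1.8704 + 1.7491 + 1.0905 = 5.7100
a^4/(4!(1-ρ)) = 12.2380/(24 × 0.5324) = 0.9578
P₀ = 1/(5.7100 + 0.9578) = 0.1500
Lq = P₀·a^4·ρ / (4!(1-ρ)²) = 0.1500 × 12.2380 × 0.4676 / (24 × 0.2835) = 0.1262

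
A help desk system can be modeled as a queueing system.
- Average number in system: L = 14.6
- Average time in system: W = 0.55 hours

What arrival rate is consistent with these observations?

Little's Law: L = λW, so λ = L/W
λ = 14.6/0.55 = 26.5455 tickets/hour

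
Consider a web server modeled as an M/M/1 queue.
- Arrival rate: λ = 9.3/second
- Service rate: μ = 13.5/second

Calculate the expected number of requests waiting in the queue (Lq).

ρ = λ/μ = 9.3/13.5 = 0.6889
For M/M/1: Lq = λ²/(μ(μ-λ))
Lq = 86.49/(13.5 × 4.20)
Lq = 1.5254 requests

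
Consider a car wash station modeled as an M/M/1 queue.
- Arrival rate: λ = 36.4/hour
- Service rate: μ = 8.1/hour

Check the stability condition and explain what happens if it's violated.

Stability requires ρ = λ/(cμ) < 1
ρ = 36.4/(1 × 8.1) = 36.4/8.10 = 4.4938
Since 4.4938 ≥ 1, the system is UNSTABLE.
Queue grows without bound. Need μ > λ = 36.4.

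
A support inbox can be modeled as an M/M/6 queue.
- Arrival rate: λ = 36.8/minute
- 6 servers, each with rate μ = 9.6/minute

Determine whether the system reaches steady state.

Stability requires ρ = λ/(cμ) < 1
ρ = 36.8/(6 × 9.6) = 36.8/57.60 = 0.6389
Since 0.6389 < 1, the system is STABLE.
The servers are busy 63.89% of the time.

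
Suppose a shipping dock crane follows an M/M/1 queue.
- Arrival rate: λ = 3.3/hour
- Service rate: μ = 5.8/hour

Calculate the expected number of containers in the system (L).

ρ = λ/μ = 3.3/5.8 = 0.5690
For M/M/1: L = λ/(μ-λ)
L = 3.3/(5.8-3.3) = 3.3/2.50
L = 1.3200 containers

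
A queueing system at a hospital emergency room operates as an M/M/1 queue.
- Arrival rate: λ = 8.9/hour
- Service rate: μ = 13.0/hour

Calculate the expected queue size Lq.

ρ = λ/μ = 8.9/13.0 = 0.6846
For M/M/1: Lq = λ²/(μ(μ-λ))
Lq = 79.21/(13.0 × 4.10)
Lq = 1.4861 patients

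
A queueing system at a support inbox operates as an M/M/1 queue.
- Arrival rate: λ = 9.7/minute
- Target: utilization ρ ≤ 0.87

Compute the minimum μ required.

ρ = λ/μ, so μ = λ/ρ
μ ≥ 9.7/0.87 = 11.1494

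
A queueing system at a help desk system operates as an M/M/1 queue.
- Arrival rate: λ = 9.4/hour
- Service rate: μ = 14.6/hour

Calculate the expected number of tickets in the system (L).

ρ = λ/μ = 9.4/14.6 = 0.6438
For M/M/1: L = λ/(μ-λ)
L = 9.4/(14.6-9.4) = 9.4/5.20
L = 1.8077 tickets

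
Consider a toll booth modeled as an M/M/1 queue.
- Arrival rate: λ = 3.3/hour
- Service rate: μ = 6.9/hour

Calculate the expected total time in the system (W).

First, compute utilization: ρ = λ/μ = 3.3/6.9 = 0.4783
For M/M/1: W = 1/(μ-λ)
W = 1/(6.9-3.3) = 1/3.60
W = 0.2778 hours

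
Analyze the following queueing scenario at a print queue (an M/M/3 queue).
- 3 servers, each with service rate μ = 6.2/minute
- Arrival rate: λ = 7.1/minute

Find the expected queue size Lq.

Traffic intensity: ρ = λ/(cμ) = 7.1/(3×6.2) = 0.3817
Since ρ = 0.3817 < 1, system is stable.
Offered load a = λ/μ = cρ = 7.1/6.2 = 1.1452
P₀ = [ Σₙ₌₀^2 aⁿ/n! + a^3/(3!(1-ρ)) ]⁻¹
Σ = a^0/0! + a^1/1! + a^2/2! = 1.0000 + 1.1452 + 0.6557 = 2.8009
a^3/(3!(1-ρ)) = 1.5018/(6 × 0.6183) = 0.4048
P₀ = 1/(2.8009 + 0.4048) = 0.3119
Lq = P₀·a^3·ρ / (3!(1-ρ)²) = 0.31195 × 1.5018 × 0.38172 / (6 × 0.38227) = 0.07797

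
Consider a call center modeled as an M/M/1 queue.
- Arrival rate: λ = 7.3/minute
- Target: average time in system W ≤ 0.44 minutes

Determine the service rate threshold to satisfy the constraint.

For M/M/1: W = 1/(μ-λ)
Need W ≤ 0.44, so 1/(μ-λ) ≤ 0.44
μ - λ ≥ 1/0.44 = 2.2727
μ ≥ 7.3 + 2.2727 = 9.5727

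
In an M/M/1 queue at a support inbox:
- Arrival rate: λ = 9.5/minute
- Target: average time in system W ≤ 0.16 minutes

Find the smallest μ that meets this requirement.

For M/M/1: W = 1/(μ-λ)
Need W ≤ 0.16, so 1/(μ-λ) ≤ 0.16
μ - λ ≥ 1/0.16 = 6.2500
μ ≥ 9.5 + 6.2500 = 15.7500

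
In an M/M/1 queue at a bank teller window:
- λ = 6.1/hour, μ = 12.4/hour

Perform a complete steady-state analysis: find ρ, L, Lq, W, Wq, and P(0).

Step 1: ρ = λ/μ = 6.1/12.4 = 0.4919
Step 2: L = λ/(μ-λ) = 6.1/6.30 = 0.9683
Step 3: Lq = λ²/(μ(μ-λ)) = 37.21/(12.4×6.30) = 0.4763
Step 4: W = 1/(μ-λ) = 1/6.30 = 0.15873
Step 5: Wq = λ/(μ(μ-λ)) = 6.1/(12.4×6.30) = 0.07808
Step 6: P(0) = 1-ρ = 0.5081
Verify: L = λW = 6.1×0.15873 = 0.9683 ✔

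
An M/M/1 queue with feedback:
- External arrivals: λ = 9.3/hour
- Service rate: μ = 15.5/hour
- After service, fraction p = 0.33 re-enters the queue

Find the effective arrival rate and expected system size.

Effective arrival rate: λ_eff = λ/(1-p) = 9.3/(1-0.33) = 9.3/0.67 = 13.880597
ρ = λ_eff/μ = 13.880597/15.5 = 0.895522
L = ρ/(1-ρ) = 0.895522/(1-0.895522) = 8.5714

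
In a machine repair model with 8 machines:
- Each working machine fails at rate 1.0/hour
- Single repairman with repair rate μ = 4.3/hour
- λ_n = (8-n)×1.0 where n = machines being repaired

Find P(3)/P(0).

P(3)/P(0) = ∏_{i=0}^{3-1} λ_i/μ_{i+1}
= (8-0)×1.0/4.3 × (8-1)×1.0/4.3 × (8-2)×1.0/4.3
= 4.2260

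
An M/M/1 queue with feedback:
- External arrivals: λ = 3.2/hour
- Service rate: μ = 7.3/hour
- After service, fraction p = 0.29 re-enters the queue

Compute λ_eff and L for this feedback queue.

Effective arrival rate: λ_eff = λ/(1-p) = 3.2/(1-0.29) = 3.2/0.71 = 4.5070
ρ = λ_eff/μ = 4.5070/7.3 = 0.6174
L = ρ/(1-ρ) = 0.6174/(1-0.6174) = 1.6137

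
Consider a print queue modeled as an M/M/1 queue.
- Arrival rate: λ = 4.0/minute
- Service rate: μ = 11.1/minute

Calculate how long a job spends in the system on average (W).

First, compute utilization: ρ = λ/μ = 4.0/11.1 = 0.3604
For M/M/1: W = 1/(μ-λ)
W = 1/(11.1-4.0) = 1/7.10
W = 0.1408 minutes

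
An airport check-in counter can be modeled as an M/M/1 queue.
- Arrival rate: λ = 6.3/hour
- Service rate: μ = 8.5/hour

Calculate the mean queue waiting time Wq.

First, compute utilization: ρ = λ/μ = 6.3/8.5 = 0.7412
For M/M/1: Wq = λ/(μ(μ-λ))
Wq = 6.3/(8.5 × (8.5-6.3))
Wq = 6.3/(8.5 × 2.20)
Wq = 0.3369 hours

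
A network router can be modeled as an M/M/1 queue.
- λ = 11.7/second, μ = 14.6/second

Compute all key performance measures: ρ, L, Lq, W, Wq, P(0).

Step 1: ρ = λ/μ = 11.7/14.6 = 0.8014
Step 2: L = λ/(μ-λ) = 11.7/2.90 = 4.0345
Step 3: Lq = λ²/(μ(μ-λ)) = 136.89/(14.6×2.90) = 3.2331
Step 4: W = 1/(μ-λ) = 1/2.90 = 0.34483
Step 5: Wq = λ/(μ(μ-λ)) = 11.7/(14.6×2.90) = 0.2763
Step 6: P(0) = 1-ρ = 0.1986
Verify: L = λW = 11.7×0.34483 = 4.0345 ✔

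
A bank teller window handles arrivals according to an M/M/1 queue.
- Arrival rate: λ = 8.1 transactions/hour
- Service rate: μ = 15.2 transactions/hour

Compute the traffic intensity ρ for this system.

Server utilization: ρ = λ/μ
ρ = 8.1/15.2 = 0.5329
The server is busy 53.29% of the time.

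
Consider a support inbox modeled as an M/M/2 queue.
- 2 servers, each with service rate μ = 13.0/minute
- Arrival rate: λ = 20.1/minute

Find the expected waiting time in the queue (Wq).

Traffic intensity: ρ = λ/(cμ) = 20.1/(2×13.0) = 0.7731
Since ρ = 0.7731 < 1, system is stable.
Offered load a = λ/μ = cρ = 20.1/13.0 = 1.5462
P₀ = [ Σₙ₌₀^1 aⁿ/n! + a^2/(2!(1-ρ)) ]⁻¹
Σ = a^0/0! + a^1/1! = 1.0000 + 1.5462 = 2.5462
a^2/(2!(1-ρ)) = 2.39059/(2 × 0.226923) = 5.2674
P₀ = 1/(2.5462 + 5.2674) = 0.1280
Lq = P₀·a^2·ρ / (2!(1-ρ)²) = 0.12798 × 2.3906 × 0.77308 / (2 × 0.051494) = 2.2966
Wq = Lq/λ = 2.2966/20.1 = 0.1143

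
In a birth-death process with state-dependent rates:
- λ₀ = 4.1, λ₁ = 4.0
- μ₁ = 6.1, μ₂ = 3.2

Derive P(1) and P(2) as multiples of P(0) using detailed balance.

Balance equations:
State 0: λ₀P₀ = μ₁P₁ → P₁ = (λ₀/μ₁)P₀ = (4.1/6.1)P₀ = 0.6721P₀
State 1: P₂ = (λ₀λ₁)/(μ₁μ₂)P₀ = (4.1×4.0)/(6.1×3.2)P₀ = 0.8402P₀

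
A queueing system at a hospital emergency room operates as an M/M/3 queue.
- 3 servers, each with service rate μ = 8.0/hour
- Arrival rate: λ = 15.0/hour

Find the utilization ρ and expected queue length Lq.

Traffic intensity: ρ = λ/(cμ) = 15.0/(3×8.0) = 0.6250
Since ρ = 0.6250 < 1, system is stable.
Offered load a = λ/μ = cρ = 15.0/8.0 = 1.8750
P₀ = [ Σₙ₌₀^2 aⁿ/n! + a^3/(3!(1-ρ)) ]⁻¹
Σ = a^0/0! + a^1/1! + a^2/2! = 1.0000 + 1.8750 + 1.7578 = 4.6328
a^3/(3!(1-ρ)) = 6.5918/(6 × 0.3750) = 2.9297
P₀ = 1/(4.6328 + 2.9297) = 0.1322
Lq = P₀·a^3·ρ / (3!(1-ρ)²) = 0.13223 × 6.5918 × 0.62500 / (6 × 0.14062) = 0.6457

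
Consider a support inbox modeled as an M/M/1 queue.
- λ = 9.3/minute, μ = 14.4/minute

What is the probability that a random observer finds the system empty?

ρ = λ/μ = 9.3/14.4 = 0.6458
P(0) = 1 - ρ = 1 - 0.6458 = 0.3542
The server is idle 35.42% of the time.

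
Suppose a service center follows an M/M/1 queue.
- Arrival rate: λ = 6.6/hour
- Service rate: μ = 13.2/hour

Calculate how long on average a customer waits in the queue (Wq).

First, compute utilization: ρ = λ/μ = 6.6/13.2 = 0.5000
For M/M/1: Wq = λ/(μ(μ-λ))
Wq = 6.6/(13.2 × (13.2-6.6))
Wq = 6.6/(13.2 × 6.60)
Wq = 0.07576 hours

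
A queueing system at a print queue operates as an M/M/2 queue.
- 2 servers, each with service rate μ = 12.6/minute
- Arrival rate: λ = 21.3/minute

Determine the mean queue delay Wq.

Traffic intensity: ρ = λ/(cμ) = 21.3/(2×12.6) = 0.8452
Since ρ = 0.8452 < 1, system is stable.
Offered load a = λ/μ = cρ = 21.3/12.6 = 1.6905
P₀ = [ Σₙ₌₀^1 aⁿ/n! + a^2/(2!(1-ρ)) ]⁻¹
Σ = a^0/0! + a^1/1! = 1.0000 + 1.6905 = 2.6905
a^2/(2!(1-ρ)) = 2.85771/(2 × 0.154762) = 9.2326
P₀ = 1/(2.6905 + 9.2326) = 0.08387
Lq = P₀·a^2·ρ / (2!(1-ρ)²) = 0.08387 × 2.8577 × 0.8452 / (2 × 0.02395) = 4.2291
Wq = Lq/λ = 4.22913/21.3 = 0.1986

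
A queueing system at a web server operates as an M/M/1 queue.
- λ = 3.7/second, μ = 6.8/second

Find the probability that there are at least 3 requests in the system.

ρ = λ/μ = 3.7/6.8 = 0.5441
P(N ≥ n) = ρⁿ
P(N ≥ 3) = 0.5441^3
P(N ≥ 3) = 0.1611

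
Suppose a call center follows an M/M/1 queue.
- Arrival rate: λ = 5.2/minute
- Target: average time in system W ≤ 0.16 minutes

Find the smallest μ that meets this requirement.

For M/M/1: W = 1/(μ-λ)
Need W ≤ 0.16, so 1/(μ-λ) ≤ 0.16
μ - λ ≥ 1/0.16 = 6.2500
μ ≥ 5.2 + 6.2500 = 11.4500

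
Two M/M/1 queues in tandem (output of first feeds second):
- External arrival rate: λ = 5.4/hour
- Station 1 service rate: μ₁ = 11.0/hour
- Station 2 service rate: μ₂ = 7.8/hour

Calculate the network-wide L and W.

By Jackson's theorem, each station behaves as independent M/M/1.
Station 1: ρ₁ = 5.4/11.0 = 0.4909, L₁ = ρ₁/(1-ρ₁) = λ/(μ₁-λ) = 5.4/5.60 = 0.9643
Station 2: ρ₂ = 5.4/7.8 = 0.6923, L₂ = ρ₂/(1-ρ₂) = λ/(μ₂-λ) = 5.4/2.40 = 2.2500
Total: L = L₁ + L₂ = 0.9643 + 2.2500 = 3.2143
W = L/λ = 3.2143/5.4 = 0.5952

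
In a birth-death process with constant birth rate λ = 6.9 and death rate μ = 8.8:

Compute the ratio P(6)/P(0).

For constant rates: P(n)/P(0) = (λ/μ)^n
P(6)/P(0) = (6.9/8.8)^6 = 0.7841^6 = 0.2324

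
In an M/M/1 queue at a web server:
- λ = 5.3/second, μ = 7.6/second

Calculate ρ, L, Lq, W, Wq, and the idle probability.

Step 1: ρ = λ/μ = 5.3/7.6 = 0.6974
Step 2: L = λ/(μ-λ) = 5.3/2.30 = 2.3043
Step 3: Lq = λ²/(μ(μ-λ)) = 28.09/(7.6×2.30) = 1.6070
Step 4: W = 1/(μ-λ) = 1/2.30 = 0.43478
Step 5: Wq = λ/(μ(μ-λ)) = 5.3/(7.6×2.30) = 0.3032
Step 6: P(0) = 1-ρ = 0.3026
Verify: L = λW = 5.3×0.43478 = 2.3043 ✔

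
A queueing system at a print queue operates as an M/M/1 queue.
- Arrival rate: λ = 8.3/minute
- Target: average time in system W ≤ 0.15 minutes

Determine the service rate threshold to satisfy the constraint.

For M/M/1: W = 1/(μ-λ)
Need W ≤ 0.15, so 1/(μ-λ) ≤ 0.15
μ - λ ≥ 1/0.15 = 6.6667
μ ≥ 8.3 + 6.6667 = 14.9667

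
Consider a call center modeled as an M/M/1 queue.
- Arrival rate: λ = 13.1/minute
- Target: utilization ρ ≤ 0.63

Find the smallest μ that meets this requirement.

ρ = λ/μ, so μ = λ/ρ
μ ≥ 13.1/0.63 = 20.7937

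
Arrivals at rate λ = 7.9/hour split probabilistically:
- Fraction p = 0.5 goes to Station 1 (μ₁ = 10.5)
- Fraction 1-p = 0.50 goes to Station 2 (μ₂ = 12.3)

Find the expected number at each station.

Effective rates: λ₁ = 7.9×0.5 = 3.95, λ₂ = 7.9×0.50 = 3.95
Station 1: ρ₁ = 3.95/10.5 = 0.3762, L₁ = ρ₁/(1-ρ₁) = 0.3762/(1-0.3762) = 0.6031
Station 2: ρ₂ = 3.95/12.3 = 0.32114, L₂ = ρ₂/(1-ρ₂) = 0.32114/(1-0.32114) = 0.4731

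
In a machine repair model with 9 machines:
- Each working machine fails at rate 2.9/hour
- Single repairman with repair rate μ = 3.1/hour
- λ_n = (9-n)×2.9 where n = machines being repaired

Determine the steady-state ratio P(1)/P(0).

P(1)/P(0) = ∏_{i=0}^{1-1} λ_i/μ_{i+1}
= (9-0)×2.9/3.1
= 8.4194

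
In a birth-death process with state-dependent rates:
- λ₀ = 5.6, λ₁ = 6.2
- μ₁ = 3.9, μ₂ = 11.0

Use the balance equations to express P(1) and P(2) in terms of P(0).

Balance equations:
State 0: λ₀P₀ = μ₁P₁ → P₁ = (λ₀/μ₁)P₀ = (5.6/3.9)P₀ = 1.4359P₀
State 1: P₂ = (λ₀λ₁)/(μ₁μ₂)P₀ = (5.6×6.2)/(3.9×11.0)P₀ = 0.8093P₀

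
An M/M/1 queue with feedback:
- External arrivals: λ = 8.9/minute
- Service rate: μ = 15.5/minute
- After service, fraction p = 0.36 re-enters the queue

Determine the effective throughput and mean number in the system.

Effective arrival rate: λ_eff = λ/(1-p) = 8.9/(1-0.36) = 8.9/0.64 = 13.90625
ρ = λ_eff/μ = 13.90625/15.5 = 0.897177
L = ρ/(1-ρ) = 0.897177/(1-0.897177) = 8.7255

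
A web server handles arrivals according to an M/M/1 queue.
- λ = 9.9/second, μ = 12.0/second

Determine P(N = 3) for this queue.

ρ = λ/μ = 9.9/12.0 = 0.8250
P(n) = (1-ρ)ρⁿ
P(3) = (1-0.8250) × 0.8250^3
P(3) = 0.17500 × 0.56152
P(3) = 0.09827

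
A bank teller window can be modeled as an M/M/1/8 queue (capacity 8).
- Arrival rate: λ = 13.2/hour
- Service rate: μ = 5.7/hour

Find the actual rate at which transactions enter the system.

ρ = λ/μ = 13.2/5.7 = 2.31579
P₀ = (1-ρ)/(1-ρ^(K+1)) = (1-2.31579)/(1-2.31579^9) = -1.3158/-1914.5459 = 0.0006873
P_K = P₀×ρ^K = 0.0006873 × 2.31579^8 = 0.0006873 × 827.1674 = 0.5685
λ_eff = λ(1-P_K) = 13.2 × (1 - 0.56848) = 13.2 × 0.43152 = 5.6961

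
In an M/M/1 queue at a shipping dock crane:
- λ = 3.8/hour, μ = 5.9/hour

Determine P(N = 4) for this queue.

ρ = λ/μ = 3.8/5.9 = 0.6441
P(n) = (1-ρ)ρⁿ
P(4) = (1-0.6441) × 0.6441^4
P(4) = 0.3559 × 0.1721
P(4) = 0.06125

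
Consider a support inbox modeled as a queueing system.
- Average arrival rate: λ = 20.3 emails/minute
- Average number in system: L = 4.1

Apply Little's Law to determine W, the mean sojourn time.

Little's Law: L = λW, so W = L/λ
W = 4.1/20.3 = 0.2020 minutes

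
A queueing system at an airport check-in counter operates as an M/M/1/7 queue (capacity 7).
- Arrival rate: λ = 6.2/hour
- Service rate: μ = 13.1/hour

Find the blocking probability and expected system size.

ρ = λ/μ = 6.2/13.1 = 0.4733
P₀ = (1-ρ)/(1-ρ^(K+1)) = (1-0.4733)/(1-0.4733^8) = 0.5267/0.9975 = 0.5280
P_K = P₀×ρ^K = 0.5280 × 0.4733^7 = 0.5280 × 0.005321 = 0.002809
Blocking probability P_7 = 0.002809 (0.28%)
L = ρ[1 - (K+1)ρ^K + Kρ^(K+1)] / [(1-ρ)(1-ρ^(K+1))]
L = 0.4733 × (1 - 8×0.005321 + 7×0.002518) / ((1 - 0.4733) × (1 - 0.002518)) = 0.8784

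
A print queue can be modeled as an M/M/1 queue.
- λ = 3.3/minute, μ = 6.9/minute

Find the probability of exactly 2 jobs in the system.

ρ = λ/μ = 3.3/6.9 = 0.4783
P(n) = (1-ρ)ρⁿ
P(2) = (1-0.4783) × 0.4783^2
P(2) = 0.52170 × 0.22877
P(2) = 0.1193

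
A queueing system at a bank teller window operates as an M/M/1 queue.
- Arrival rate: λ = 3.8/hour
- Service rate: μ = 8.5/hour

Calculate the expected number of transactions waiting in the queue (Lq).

ρ = λ/μ = 3.8/8.5 = 0.4471
For M/M/1: Lq = λ²/(μ(μ-λ))
Lq = 14.44/(8.5 × 4.70)
Lq = 0.3615 transactions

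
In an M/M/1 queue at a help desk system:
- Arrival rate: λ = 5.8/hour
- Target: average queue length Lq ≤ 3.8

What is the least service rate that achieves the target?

For M/M/1: Lq = λ²/(μ(μ-λ))
Need Lq ≤ 3.8, i.e. μ(μ-λ) ≥ λ²/3.8
μ² - 5.8μ - 33.64/3.8 ≥ 0  →  μ² - 5.8μ - 8.85263 ≥ 0
Quadratic formula (positive root): μ = [λ + √(λ² + 4×8.85263)]/2
Discriminant: 33.64 + 4×8.85263 = 69.0505, √69.0505 = 8.30966
μ ≥ (5.8 + 8.30966)/2 = 7.0548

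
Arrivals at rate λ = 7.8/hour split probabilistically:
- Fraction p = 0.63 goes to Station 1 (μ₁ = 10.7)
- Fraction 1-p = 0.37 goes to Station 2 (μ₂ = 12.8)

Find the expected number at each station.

Effective rates: λ₁ = 7.8×0.63 = 4.914, λ₂ = 7.8×0.37 = 2.886
Station 1: ρ₁ = 4.914/10.7 = 0.45925, L₁ = ρ₁/(1-ρ₁) = 0.45925/(1-0.45925) = 0.8493
Station 2: ρ₂ = 2.886/12.8 = 0.22547, L₂ = ρ₂/(1-ρ₂) = 0.22547/(1-0.22547) = 0.2911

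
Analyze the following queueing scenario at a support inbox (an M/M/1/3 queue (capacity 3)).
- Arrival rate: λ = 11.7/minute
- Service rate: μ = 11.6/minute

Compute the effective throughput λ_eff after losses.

ρ = λ/μ = 11.7/11.6 = 1.0086
P₀ = (1-ρ)/(1-ρ^(K+1)) = (1-1.0086)/(1-1.0086^4) = -0.008600/-0.03485 = 0.2468
P_K = P₀×ρ^K = 0.2468 × 1.0086^3 = 0.2468 × 1.0260 = 0.2532
λ_eff = λ(1-P_K) = 11.7 × (1 - 0.25323) = 11.7 × 0.74677 = 8.7372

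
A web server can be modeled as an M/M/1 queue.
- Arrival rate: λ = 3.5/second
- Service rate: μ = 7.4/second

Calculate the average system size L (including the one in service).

ρ = λ/μ = 3.5/7.4 = 0.4730
For M/M/1: L = λ/(μ-λ)
L = 3.5/(7.4-3.5) = 3.5/3.90
L = 0.8974 requests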